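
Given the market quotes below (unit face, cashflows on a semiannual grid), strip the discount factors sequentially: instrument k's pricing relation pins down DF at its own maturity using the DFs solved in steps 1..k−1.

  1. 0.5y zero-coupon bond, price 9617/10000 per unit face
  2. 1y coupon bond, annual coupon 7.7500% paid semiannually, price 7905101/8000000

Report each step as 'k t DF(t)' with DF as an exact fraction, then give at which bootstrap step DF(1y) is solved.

step 1 [0.5y] zero: DF = P = 9617/10000 ≈ 0.961700
step 2 [1y] bond c/2=31/800: DF=(7905101/8000000 − 31/800·(0.961700))/(1+31/800) = 4577/5000 ≈ 0.915400

1 1/2 9617/10000
2 1 4577/5000
DF(1y) is solved at step 2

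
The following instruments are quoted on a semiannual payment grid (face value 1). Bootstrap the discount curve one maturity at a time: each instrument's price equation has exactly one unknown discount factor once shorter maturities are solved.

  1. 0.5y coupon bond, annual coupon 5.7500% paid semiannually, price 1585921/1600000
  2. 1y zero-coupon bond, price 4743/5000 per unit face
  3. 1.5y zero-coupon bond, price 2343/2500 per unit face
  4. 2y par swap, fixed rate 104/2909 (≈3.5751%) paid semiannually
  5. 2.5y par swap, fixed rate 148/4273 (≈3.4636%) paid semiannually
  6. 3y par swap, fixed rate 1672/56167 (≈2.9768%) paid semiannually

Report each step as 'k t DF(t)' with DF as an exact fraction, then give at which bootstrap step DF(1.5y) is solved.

step 1 [0.5y] bond c/2=23/800: DF=(1585921/1600000 − 23/800·(0))/(1+23/800) = 1927/2000 ≈ 0.963500
step 2 [1y] zero: DF = P = 4743/5000 ≈ 0.948600
step 3 [1.5y] zero: DF = P = 2343/2500 ≈ 0.937200
step 4 [2y] swap r/2=52/2909: DF=(1 − 52/2909·(0.963500+0.948600+0.937200))/(1+52/2909) = 2331/2500 ≈ 0.932400
step 5 [2.5y] swap r/2=74/4273: DF=(1 − 74/4273·(0.963500+0.948600+0.937200+0.932400))/(1+74/4273) = 4593/5000 ≈ 0.918600
step 6 [3y] swap r/2=836/56167: DF=(1 − 836/56167·(0.963500+0.948600+0.937200+0.932400+0.918600))/(1+836/56167) = 2291/2500 ≈ 0.916400

1 1/2 1927/2000
2 1 4743/5000
3 3/2 2343/2500
4 2 2331/2500
5 5/2 4593/5000
6 3 2291/2500
DF(1.5y) is solved at step 3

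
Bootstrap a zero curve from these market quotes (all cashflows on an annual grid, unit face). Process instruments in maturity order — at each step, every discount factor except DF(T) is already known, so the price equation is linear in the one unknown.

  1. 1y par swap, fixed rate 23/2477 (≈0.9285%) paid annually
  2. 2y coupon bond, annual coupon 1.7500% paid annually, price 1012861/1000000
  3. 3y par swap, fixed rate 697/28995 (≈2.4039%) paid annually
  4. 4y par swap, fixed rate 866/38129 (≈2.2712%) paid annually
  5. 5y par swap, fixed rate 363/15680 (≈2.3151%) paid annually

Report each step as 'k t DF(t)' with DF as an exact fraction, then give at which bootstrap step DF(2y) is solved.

1 1 2477/2500
2 2 1223/1250
3 3 9303/10000
4 4 4567/5000
5 5 8911/10000
DF(2y) is solved at step 2

step 1 [1y] swap r/1=23/2477: DF=(1 − 23/2477·(0))/(1+23/2477) = 2477/2500 ≈ 0.990800
step 2 [2y] bond c/1=7/400: DF=(1012861/1000000 − 7/400·(0.990800))/(1+7/400) = 1223/1250 ≈ 0.978400
step 3 [3y] swap r/1=697/28995: DF=(1 − 697/28995·(0.990800+0.978400))/(1+697/28995) = 9303/10000 ≈ 0.930300
step 4 [4y] swap r/1=866/38129: DF=(1 − 866/38129·(0.990800+0.978400+0.930300))/(1+866/38129) = 4567/5000 ≈ 0.913400
step 5 [5y] swap r/1=363/15680: DF=(1 − 363/15680·(0.990800+0.978400+0.930300+0.913400))/(1+363/15680) = 8911/10000 ≈ 0.891100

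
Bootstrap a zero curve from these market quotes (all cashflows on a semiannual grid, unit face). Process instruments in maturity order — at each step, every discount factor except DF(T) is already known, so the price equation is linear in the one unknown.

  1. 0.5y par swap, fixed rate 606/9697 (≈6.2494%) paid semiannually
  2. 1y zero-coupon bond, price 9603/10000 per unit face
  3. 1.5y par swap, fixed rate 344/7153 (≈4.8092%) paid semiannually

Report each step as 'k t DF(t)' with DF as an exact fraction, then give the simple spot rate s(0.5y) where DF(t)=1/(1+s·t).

step 1 [0.5y] swap r/2=303/9697: DF=(1 − 303/9697·(0))/(1+303/9697) = 9697/10000 ≈ 0.969700
step 2 [1y] zero: DF = P = 9603/10000 ≈ 0.960300
step 3 [1.5y] swap r/2=172/7153: DF=(1 − 172/7153·(0.969700+0.960300))/(1+172/7153) = 582/625 ≈ 0.931200

1 1/2 9697/10000
2 1 9603/10000
3 3/2 582/625
s(0.5y) = (1/(9697/10000) − 1)/(1/2) = 606/9697 ≈ 6.2494%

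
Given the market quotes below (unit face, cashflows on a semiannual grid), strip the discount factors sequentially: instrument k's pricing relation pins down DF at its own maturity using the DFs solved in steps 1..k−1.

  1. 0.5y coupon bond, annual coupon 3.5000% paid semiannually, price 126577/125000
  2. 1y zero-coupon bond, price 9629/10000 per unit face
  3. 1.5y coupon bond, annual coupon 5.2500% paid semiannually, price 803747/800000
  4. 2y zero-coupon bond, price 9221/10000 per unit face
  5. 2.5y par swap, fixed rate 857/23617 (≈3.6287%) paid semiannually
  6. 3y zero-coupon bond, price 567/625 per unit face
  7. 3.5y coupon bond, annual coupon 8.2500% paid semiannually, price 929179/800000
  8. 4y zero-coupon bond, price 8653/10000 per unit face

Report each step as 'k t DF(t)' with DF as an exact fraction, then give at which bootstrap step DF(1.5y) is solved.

1 1/2 622/625
2 1 9629/10000
3 3/2 9289/10000
4 2 9221/10000
5 5/2 9143/10000
6 3 567/625
7 7/2 2231/2500
8 4 8653/10000
DF(1.5y) is solved at step 3

step 1 [0.5y] bond c/2=7/400: DF=(126577/125000 − 7/400·(0))/(1+7/400) = 622/625 ≈ 0.995200
step 2 [1y] zero: DF = P = 9629/10000 ≈ 0.962900
step 3 [1.5y] bond c/2=21/800: DF=(803747/800000 − 21/800·(0.995200+0.962900))/(1+21/800) = 9289/10000 ≈ 0.928900
step 4 [2y] zero: DF = P = 9221/10000 ≈ 0.922100
step 5 [2.5y] swap r/2=857/47234: DF=(1 − 857/47234·(0.995200+0.962900+0.928900+0.922100))/(1+857/47234) = 9143/10000 ≈ 0.914300
step 6 [3y] zero: DF = P = 567/625 ≈ 0.907200
step 7 [3.5y] bond c/2=33/800: DF=(929179/800000 − 33/800·(0.995200+0.962900+0.928900+0.922100+0.914300+0.907200))/(1+33/800) = 2231/2500 ≈ 0.892400
step 8 [4y] zero: DF = P = 8653/10000 ≈ 0.865300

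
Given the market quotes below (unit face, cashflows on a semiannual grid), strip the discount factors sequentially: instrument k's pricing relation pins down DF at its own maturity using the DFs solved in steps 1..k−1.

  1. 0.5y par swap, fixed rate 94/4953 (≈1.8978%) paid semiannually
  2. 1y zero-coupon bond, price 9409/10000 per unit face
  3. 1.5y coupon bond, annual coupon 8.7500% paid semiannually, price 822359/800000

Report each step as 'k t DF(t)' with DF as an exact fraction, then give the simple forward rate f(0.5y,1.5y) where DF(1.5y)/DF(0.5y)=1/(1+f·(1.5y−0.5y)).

step 1 [0.5y] swap r/2=47/4953: DF=(1 − 47/4953·(0))/(1+47/4953) = 4953/5000 ≈ 0.990600
step 2 [1y] zero: DF = P = 9409/10000 ≈ 0.940900
step 3 [1.5y] bond c/2=7/160: DF=(822359/800000 − 7/160·(0.990600+0.940900))/(1+7/160) = 9039/10000 ≈ 0.903900

1 1/2 4953/5000
2 1 9409/10000
3 3/2 9039/10000
f(0.5y,1.5y) = ((4953/5000)/(9039/10000) − 1)/(1) = 289/3013 ≈ 9.5918%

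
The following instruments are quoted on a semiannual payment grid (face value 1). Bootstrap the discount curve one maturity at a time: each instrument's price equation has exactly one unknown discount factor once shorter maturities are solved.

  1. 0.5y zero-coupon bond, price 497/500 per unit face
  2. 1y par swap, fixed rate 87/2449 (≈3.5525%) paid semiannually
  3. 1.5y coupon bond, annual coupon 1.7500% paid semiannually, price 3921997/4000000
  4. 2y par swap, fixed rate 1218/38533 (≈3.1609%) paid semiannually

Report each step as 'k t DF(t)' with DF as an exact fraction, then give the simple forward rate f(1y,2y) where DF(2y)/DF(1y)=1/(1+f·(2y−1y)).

step 1 [0.5y] zero: DF = P = 497/500 ≈ 0.994000
step 2 [1y] swap r/2=87/4898: DF=(1 − 87/4898·(0.994000))/(1+87/4898) = 2413/2500 ≈ 0.965200
step 3 [1.5y] bond c/2=7/800: DF=(3921997/4000000 − 7/800·(0.994000+0.965200))/(1+7/800) = 191/200 ≈ 0.955000
step 4 [2y] swap r/2=609/38533: DF=(1 − 609/38533·(0.994000+0.965200+0.955000))/(1+609/38533) = 9391/10000 ≈ 0.939100

1 1/2 497/500
2 1 2413/2500
3 3/2 191/200
4 2 9391/10000
f(1y,2y) = ((2413/2500)/(9391/10000) − 1)/(1) = 261/9391 ≈ 2.7793%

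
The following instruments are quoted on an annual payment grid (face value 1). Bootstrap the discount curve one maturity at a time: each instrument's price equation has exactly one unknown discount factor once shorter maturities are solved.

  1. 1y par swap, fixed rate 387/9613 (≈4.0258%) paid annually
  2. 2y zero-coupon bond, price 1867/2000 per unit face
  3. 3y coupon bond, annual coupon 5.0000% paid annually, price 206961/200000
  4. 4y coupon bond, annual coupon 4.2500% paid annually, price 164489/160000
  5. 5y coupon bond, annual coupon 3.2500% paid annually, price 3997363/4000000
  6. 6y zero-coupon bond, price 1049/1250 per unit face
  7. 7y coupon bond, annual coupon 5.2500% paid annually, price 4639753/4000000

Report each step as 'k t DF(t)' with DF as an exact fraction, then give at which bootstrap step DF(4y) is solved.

step 1 [1y] swap r/1=387/9613: DF=(1 − 387/9613·(0))/(1+387/9613) = 9613/10000 ≈ 0.961300
step 2 [2y] zero: DF = P = 1867/2000 ≈ 0.933500
step 3 [3y] bond c/1=1/20: DF=(206961/200000 − 1/20·(0.961300+0.933500))/(1+1/20) = 8953/10000 ≈ 0.895300
step 4 [4y] bond c/1=17/400: DF=(164489/160000 − 17/400·(0.961300+0.933500+0.895300))/(1+17/400) = 2181/2500 ≈ 0.872400
step 5 [5y] bond c/1=13/400: DF=(3997363/4000000 − 13/400·(0.961300+0.933500+0.895300+0.872400))/(1+13/400) = 4263/5000 ≈ 0.852600
step 6 [6y] zero: DF = P = 1049/1250 ≈ 0.839200
step 7 [7y] bond c/1=21/400: DF=(4639753/4000000 − 21/400·(0.961300+0.933500+0.895300+0.872400+0.852600+0.839200))/(1+21/400) = 167/200 ≈ 0.835000

1 1 9613/10000
2 2 1867/2000
3 3 8953/10000
4 4 2181/2500
5 5 4263/5000
6 6 1049/1250
7 7 167/200
DF(4y) is solved at step 4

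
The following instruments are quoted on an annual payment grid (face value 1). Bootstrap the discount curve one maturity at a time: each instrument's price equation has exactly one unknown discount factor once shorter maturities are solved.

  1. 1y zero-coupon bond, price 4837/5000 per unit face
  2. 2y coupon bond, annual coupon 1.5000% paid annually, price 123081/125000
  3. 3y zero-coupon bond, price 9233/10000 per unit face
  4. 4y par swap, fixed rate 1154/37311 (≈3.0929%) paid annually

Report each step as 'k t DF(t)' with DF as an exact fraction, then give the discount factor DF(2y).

step 1 [1y] zero: DF = P = 4837/5000 ≈ 0.967400
step 2 [2y] bond c/1=3/200: DF=(123081/125000 − 3/200·(0.967400))/(1+3/200) = 4779/5000 ≈ 0.955800
step 3 [3y] zero: DF = P = 9233/10000 ≈ 0.923300
step 4 [4y] swap r/1=1154/37311: DF=(1 − 1154/37311·(0.967400+0.955800+0.923300))/(1+1154/37311) = 4423/5000 ≈ 0.884600

1 1 4837/5000
2 2 4779/5000
3 3 9233/10000
4 4 4423/5000
DF(2y) = 4779/5000 ≈ 0.955800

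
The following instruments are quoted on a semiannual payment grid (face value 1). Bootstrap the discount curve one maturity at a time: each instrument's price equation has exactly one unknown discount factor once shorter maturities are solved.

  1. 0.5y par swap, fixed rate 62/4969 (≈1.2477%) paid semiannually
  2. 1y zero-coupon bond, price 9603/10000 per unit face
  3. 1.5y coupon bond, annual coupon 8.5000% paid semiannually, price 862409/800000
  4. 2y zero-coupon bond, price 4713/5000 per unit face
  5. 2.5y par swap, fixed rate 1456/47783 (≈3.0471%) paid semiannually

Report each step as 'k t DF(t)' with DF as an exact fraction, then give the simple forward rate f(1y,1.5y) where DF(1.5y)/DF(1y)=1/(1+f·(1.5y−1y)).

step 1 [0.5y] swap r/2=31/4969: DF=(1 − 31/4969·(0))/(1+31/4969) = 4969/5000 ≈ 0.993800
step 2 [1y] zero: DF = P = 9603/10000 ≈ 0.960300
step 3 [1.5y] bond c/2=17/400: DF=(862409/800000 − 17/400·(0.993800+0.960300))/(1+17/400) = 1193/1250 ≈ 0.954400
step 4 [2y] zero: DF = P = 4713/5000 ≈ 0.942600
step 5 [2.5y] swap r/2=728/47783: DF=(1 − 728/47783·(0.993800+0.960300+0.954400+0.942600))/(1+728/47783) = 1159/1250 ≈ 0.927200

1 1/2 4969/5000
2 1 9603/10000
3 3/2 1193/1250
4 2 4713/5000
5 5/2 1159/1250
f(1y,1.5y) = ((9603/10000)/(1193/1250) − 1)/(1/2) = 59/4772 ≈ 1.2364%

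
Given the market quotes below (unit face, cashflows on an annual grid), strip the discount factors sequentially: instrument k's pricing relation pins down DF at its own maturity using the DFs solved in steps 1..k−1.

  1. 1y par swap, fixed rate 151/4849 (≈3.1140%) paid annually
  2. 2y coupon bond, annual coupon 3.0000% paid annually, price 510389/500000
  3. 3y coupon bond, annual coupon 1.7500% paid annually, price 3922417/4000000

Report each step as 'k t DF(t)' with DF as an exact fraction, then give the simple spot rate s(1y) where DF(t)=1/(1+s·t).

1 1 4849/5000
2 2 2407/2500
3 3 1861/2000
s(1y) = (1/(4849/5000) − 1)/(1) = 151/4849 ≈ 3.1140%

step 1 [1y] swap r/1=151/4849: DF=(1 − 151/4849·(0))/(1+151/4849) = 4849/5000 ≈ 0.969800
step 2 [2y] bond c/1=3/100: DF=(510389/500000 − 3/100·(0.969800))/(1+3/100) = 2407/2500 ≈ 0.962800
step 3 [3y] bond c/1=7/400: DF=(3922417/4000000 − 7/400·(0.969800+0.962800))/(1+7/400) = 1861/2000 ≈ 0.930500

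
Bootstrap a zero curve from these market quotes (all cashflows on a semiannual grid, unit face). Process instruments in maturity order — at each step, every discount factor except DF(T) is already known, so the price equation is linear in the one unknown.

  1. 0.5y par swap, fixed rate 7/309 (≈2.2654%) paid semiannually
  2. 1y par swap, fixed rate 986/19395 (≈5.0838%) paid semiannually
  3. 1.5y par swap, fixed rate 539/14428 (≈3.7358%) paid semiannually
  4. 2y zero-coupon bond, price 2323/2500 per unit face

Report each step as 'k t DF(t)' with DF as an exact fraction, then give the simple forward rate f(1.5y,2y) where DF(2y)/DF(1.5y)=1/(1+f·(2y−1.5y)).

1 1/2 618/625
2 1 9507/10000
3 3/2 9461/10000
4 2 2323/2500
f(1.5y,2y) = ((9461/10000)/(2323/2500) − 1)/(1/2) = 169/4646 ≈ 3.6375%

step 1 [0.5y] swap r/2=7/618: DF=(1 − 7/618·(0))/(1+7/618) = 618/625 ≈ 0.988800
step 2 [1y] swap r/2=493/19395: DF=(1 − 493/19395·(0.988800))/(1+493/19395) = 9507/10000 ≈ 0.950700
step 3 [1.5y] swap r/2=539/28856: DF=(1 − 539/28856·(0.988800+0.950700))/(1+539/28856) = 9461/10000 ≈ 0.946100
step 4 [2y] zero: DF = P = 2323/2500 ≈ 0.929200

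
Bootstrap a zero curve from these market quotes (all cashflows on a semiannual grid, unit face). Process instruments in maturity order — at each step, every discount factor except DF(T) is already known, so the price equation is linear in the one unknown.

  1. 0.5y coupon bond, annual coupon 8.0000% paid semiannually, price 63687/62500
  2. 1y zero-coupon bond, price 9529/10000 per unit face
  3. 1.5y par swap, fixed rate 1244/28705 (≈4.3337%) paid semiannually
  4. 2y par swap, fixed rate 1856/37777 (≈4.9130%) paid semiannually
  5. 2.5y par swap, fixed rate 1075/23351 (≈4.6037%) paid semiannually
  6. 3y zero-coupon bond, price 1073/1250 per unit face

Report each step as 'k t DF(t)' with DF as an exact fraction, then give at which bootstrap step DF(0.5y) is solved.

1 1/2 4899/5000
2 1 9529/10000
3 3/2 4689/5000
4 2 567/625
5 5/2 357/400
6 3 1073/1250
DF(0.5y) is solved at step 1

step 1 [0.5y] bond c/2=1/25: DF=(63687/62500 − 1/25·(0))/(1+1/25) = 4899/5000 ≈ 0.979800
step 2 [1y] zero: DF = P = 9529/10000 ≈ 0.952900
step 3 [1.5y] swap r/2=622/28705: DF=(1 − 622/28705·(0.979800+0.952900))/(1+622/28705) = 4689/5000 ≈ 0.937800
step 4 [2y] swap r/2=928/37777: DF=(1 − 928/37777·(0.979800+0.952900+0.937800))/(1+928/37777) = 567/625 ≈ 0.907200
step 5 [2.5y] swap r/2=1075/46702: DF=(1 − 1075/46702·(0.979800+0.952900+0.937800+0.907200))/(1+1075/46702) = 357/400 ≈ 0.892500
step 6 [3y] zero: DF = P = 1073/1250 ≈ 0.858400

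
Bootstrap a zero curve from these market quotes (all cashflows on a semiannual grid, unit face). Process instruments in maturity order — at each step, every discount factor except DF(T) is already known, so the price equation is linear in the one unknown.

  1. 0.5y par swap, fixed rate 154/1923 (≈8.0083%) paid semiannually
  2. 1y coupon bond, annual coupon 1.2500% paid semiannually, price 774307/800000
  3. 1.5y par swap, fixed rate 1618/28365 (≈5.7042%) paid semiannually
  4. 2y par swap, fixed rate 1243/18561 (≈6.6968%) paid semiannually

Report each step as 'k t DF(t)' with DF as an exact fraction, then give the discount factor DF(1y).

1 1/2 1923/2000
2 1 9559/10000
3 3/2 9191/10000
4 2 8757/10000
DF(1y) = 9559/10000 ≈ 0.955900

step 1 [0.5y] swap r/2=77/1923: DF=(1 − 77/1923·(0))/(1+77/1923) = 1923/2000 ≈ 0.961500
step 2 [1y] bond c/2=1/160: DF=(774307/800000 − 1/160·(0.961500))/(1+1/160) = 9559/10000 ≈ 0.955900
step 3 [1.5y] swap r/2=809/28365: DF=(1 − 809/28365·(0.961500+0.955900))/(1+809/28365) = 9191/10000 ≈ 0.919100
step 4 [2y] swap r/2=1243/37122: DF=(1 − 1243/37122·(0.961500+0.955900+0.919100))/(1+1243/37122) = 8757/10000 ≈ 0.875700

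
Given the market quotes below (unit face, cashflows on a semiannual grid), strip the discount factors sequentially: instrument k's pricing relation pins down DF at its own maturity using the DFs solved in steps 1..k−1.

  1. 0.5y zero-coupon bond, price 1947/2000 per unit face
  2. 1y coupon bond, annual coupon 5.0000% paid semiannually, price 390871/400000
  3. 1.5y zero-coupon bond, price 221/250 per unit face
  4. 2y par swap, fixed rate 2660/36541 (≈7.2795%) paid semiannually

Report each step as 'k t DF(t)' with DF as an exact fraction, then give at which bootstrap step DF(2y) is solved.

1 1/2 1947/2000
2 1 581/625
3 3/2 221/250
4 2 867/1000
DF(2y) is solved at step 4

step 1 [0.5y] zero: DF = P = 1947/2000 ≈ 0.973500
step 2 [1y] bond c/2=1/40: DF=(390871/400000 − 1/40·(0.973500))/(1+1/40) = 581/625 ≈ 0.929600
step 3 [1.5y] zero: DF = P = 221/250 ≈ 0.884000
step 4 [2y] swap r/2=1330/36541: DF=(1 − 1330/36541·(0.973500+0.929600+0.884000))/(1+1330/36541) = 867/1000 ≈ 0.867000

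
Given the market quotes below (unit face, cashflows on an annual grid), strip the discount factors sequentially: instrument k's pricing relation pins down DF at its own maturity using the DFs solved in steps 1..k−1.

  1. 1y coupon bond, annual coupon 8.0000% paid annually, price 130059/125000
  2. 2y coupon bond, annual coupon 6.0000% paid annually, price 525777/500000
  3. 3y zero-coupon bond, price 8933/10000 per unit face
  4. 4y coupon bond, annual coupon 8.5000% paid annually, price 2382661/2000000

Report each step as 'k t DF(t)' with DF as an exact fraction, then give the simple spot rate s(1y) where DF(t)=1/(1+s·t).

step 1 [1y] bond c/1=2/25: DF=(130059/125000 − 2/25·(0))/(1+2/25) = 4817/5000 ≈ 0.963400
step 2 [2y] bond c/1=3/50: DF=(525777/500000 − 3/50·(0.963400))/(1+3/50) = 15/16 ≈ 0.937500
step 3 [3y] zero: DF = P = 8933/10000 ≈ 0.893300
step 4 [4y] bond c/1=17/200: DF=(2382661/2000000 − 17/200·(0.963400+0.937500+0.893300))/(1+17/200) = 8791/10000 ≈ 0.879100

1 1 4817/5000
2 2 15/16
3 3 8933/10000
4 4 8791/10000
s(1y) = (1/(4817/5000) − 1)/(1) = 183/4817 ≈ 3.7990%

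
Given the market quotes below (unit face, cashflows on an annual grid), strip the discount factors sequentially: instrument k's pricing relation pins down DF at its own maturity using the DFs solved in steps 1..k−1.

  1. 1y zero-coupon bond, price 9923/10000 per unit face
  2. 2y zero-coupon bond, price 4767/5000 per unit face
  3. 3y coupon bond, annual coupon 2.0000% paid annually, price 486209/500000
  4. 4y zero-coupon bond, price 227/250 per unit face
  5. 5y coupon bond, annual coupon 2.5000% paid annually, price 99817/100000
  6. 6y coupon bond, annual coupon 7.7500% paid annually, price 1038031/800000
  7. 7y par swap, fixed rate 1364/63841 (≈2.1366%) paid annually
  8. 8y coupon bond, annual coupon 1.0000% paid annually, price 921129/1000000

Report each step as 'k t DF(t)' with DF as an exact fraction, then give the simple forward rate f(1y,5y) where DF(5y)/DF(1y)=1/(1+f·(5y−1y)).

step 1 [1y] zero: DF = P = 9923/10000 ≈ 0.992300
step 2 [2y] zero: DF = P = 4767/5000 ≈ 0.953400
step 3 [3y] bond c/1=1/50: DF=(486209/500000 − 1/50·(0.992300+0.953400))/(1+1/50) = 572/625 ≈ 0.915200
step 4 [4y] zero: DF = P = 227/250 ≈ 0.908000
step 5 [5y] bond c/1=1/40: DF=(99817/100000 − 1/40·(0.992300+0.953400+0.915200+0.908000))/(1+1/40) = 8819/10000 ≈ 0.881900
step 6 [6y] bond c/1=31/400: DF=(1038031/800000 − 31/400·(0.992300+0.953400+0.915200+0.908000+0.881900))/(1+31/400) = 8697/10000 ≈ 0.869700
step 7 [7y] swap r/1=1364/63841: DF=(1 − 1364/63841·(0.992300+0.953400+0.915200+0.908000+0.881900+0.869700))/(1+1364/63841) = 2159/2500 ≈ 0.863600
step 8 [8y] bond c/1=1/100: DF=(921129/1000000 − 1/100·(0.992300+0.953400+0.915200+0.908000+0.881900+0.869700+0.863600))/(1+1/100) = 1061/1250 ≈ 0.848800

1 1 9923/10000
2 2 4767/5000
3 3 572/625
4 4 227/250
5 5 8819/10000
6 6 8697/10000
7 7 2159/2500
8 8 1061/1250
f(1y,5y) = ((9923/10000)/(8819/10000) − 1)/(4) = 276/8819 ≈ 3.1296%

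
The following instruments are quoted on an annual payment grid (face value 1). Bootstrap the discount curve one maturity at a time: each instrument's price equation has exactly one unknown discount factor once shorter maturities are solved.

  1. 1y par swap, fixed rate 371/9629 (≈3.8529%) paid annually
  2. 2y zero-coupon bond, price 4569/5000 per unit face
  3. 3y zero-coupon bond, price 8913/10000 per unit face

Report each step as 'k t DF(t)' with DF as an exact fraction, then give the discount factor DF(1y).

1 1 9629/10000
2 2 4569/5000
3 3 8913/10000
DF(1y) = 9629/10000 ≈ 0.962900

step 1 [1y] swap r/1=371/9629: DF=(1 − 371/9629·(0))/(1+371/9629) = 9629/10000 ≈ 0.962900
step 2 [2y] zero: DF = P = 4569/5000 ≈ 0.913800
step 3 [3y] zero: DF = P = 8913/10000 ≈ 0.891300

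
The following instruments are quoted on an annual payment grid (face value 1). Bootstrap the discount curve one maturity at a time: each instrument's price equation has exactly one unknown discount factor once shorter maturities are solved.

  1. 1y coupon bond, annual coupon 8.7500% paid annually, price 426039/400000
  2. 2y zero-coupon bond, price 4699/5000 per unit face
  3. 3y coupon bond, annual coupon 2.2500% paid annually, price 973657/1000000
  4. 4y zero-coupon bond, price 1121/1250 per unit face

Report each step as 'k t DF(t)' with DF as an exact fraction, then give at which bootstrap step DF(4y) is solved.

1 1 4897/5000
2 2 4699/5000
3 3 91/100
4 4 1121/1250
DF(4y) is solved at step 4

step 1 [1y] bond c/1=7/80: DF=(426039/400000 − 7/80·(0))/(1+7/80) = 4897/5000 ≈ 0.979400
step 2 [2y] zero: DF = P = 4699/5000 ≈ 0.939800
step 3 [3y] bond c/1=9/400: DF=(973657/1000000 − 9/400·(0.979400+0.939800))/(1+9/400) = 91/100 ≈ 0.910000
step 4 [4y] zero: DF = P = 1121/1250 ≈ 0.896800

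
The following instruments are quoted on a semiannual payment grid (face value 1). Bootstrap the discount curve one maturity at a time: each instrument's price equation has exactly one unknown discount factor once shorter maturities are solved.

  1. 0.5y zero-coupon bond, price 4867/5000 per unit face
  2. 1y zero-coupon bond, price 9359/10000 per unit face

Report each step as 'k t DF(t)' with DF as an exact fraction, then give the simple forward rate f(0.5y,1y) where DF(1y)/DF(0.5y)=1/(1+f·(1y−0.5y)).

1 1/2 4867/5000
2 1 9359/10000
f(0.5y,1y) = ((4867/5000)/(9359/10000) − 1)/(1/2) = 750/9359 ≈ 8.0137%

step 1 [0.5y] zero: DF = P = 4867/5000 ≈ 0.973400
step 2 [1y] zero: DF = P = 9359/10000 ≈ 0.935900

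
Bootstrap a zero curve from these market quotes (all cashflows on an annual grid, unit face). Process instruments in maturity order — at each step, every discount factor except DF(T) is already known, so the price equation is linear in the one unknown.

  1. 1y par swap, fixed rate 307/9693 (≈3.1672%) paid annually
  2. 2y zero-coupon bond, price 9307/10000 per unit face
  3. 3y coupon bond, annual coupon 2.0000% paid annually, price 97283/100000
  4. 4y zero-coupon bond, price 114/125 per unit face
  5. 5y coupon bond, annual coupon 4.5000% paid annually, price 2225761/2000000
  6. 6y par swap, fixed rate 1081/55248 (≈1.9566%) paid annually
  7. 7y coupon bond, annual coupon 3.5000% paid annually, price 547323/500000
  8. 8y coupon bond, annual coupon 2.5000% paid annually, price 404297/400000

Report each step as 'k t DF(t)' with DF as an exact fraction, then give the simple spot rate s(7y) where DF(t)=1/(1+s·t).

1 1 9693/10000
2 2 9307/10000
3 3 1833/2000
4 4 114/125
5 5 2261/2500
6 6 8919/10000
7 7 2177/2500
8 8 8301/10000
s(7y) = (1/(2177/2500) − 1)/(7) = 323/15239 ≈ 2.1196%

step 1 [1y] swap r/1=307/9693: DF=(1 − 307/9693·(0))/(1+307/9693) = 9693/10000 ≈ 0.969300
step 2 [2y] zero: DF = P = 9307/10000 ≈ 0.930700
step 3 [3y] bond c/1=1/50: DF=(97283/100000 − 1/50·(0.969300+0.930700))/(1+1/50) = 1833/2000 ≈ 0.916500
step 4 [4y] zero: DF = P = 114/125 ≈ 0.912000
step 5 [5y] bond c/1=9/200: DF=(2225761/2000000 − 9/200·(0.969300+0.930700+0.916500+0.912000))/(1+9/200) = 2261/2500 ≈ 0.904400
step 6 [6y] swap r/1=1081/55248: DF=(1 − 1081/55248·(0.969300+0.930700+0.916500+0.912000+0.904400))/(1+1081/55248) = 8919/10000 ≈ 0.891900
step 7 [7y] bond c/1=7/200: DF=(547323/500000 − 7/200·(0.969300+0.930700+0.916500+0.912000+0.904400+0.891900))/(1+7/200) = 2177/2500 ≈ 0.870800
step 8 [8y] bond c/1=1/40: DF=(404297/400000 − 1/40·(0.969300+0.930700+0.916500+0.912000+0.904400+0.891900+0.870800))/(1+1/40) = 8301/10000 ≈ 0.830100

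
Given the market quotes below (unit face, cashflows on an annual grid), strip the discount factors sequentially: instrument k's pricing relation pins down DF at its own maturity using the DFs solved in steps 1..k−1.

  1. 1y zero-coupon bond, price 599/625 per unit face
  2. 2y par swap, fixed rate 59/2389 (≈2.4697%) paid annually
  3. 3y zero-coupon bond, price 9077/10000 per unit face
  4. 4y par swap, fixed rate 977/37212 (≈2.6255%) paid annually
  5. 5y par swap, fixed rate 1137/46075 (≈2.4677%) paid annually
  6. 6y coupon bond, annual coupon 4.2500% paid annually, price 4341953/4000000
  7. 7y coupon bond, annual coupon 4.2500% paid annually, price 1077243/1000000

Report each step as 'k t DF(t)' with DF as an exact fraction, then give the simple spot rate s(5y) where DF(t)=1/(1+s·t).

1 1 599/625
2 2 1191/1250
3 3 9077/10000
4 4 9023/10000
5 5 8863/10000
6 6 4267/5000
7 7 8107/10000
s(5y) = (1/(8863/10000) − 1)/(5) = 1137/44315 ≈ 2.5657%

step 1 [1y] zero: DF = P = 599/625 ≈ 0.958400
step 2 [2y] swap r/1=59/2389: DF=(1 − 59/2389·(0.958400))/(1+59/2389) = 1191/1250 ≈ 0.952800
step 3 [3y] zero: DF = P = 9077/10000 ≈ 0.907700
step 4 [4y] swap r/1=977/37212: DF=(1 − 977/37212·(0.958400+0.952800+0.907700))/(1+977/37212) = 9023/10000 ≈ 0.902300
step 5 [5y] swap r/1=1137/46075: DF=(1 − 1137/46075·(0.958400+0.952800+0.907700+0.902300))/(1+1137/46075) = 8863/10000 ≈ 0.886300
step 6 [6y] bond c/1=17/400: DF=(4341953/4000000 − 17/400·(0.958400+0.952800+0.907700+0.902300+0.886300))/(1+17/400) = 4267/5000 ≈ 0.853400
step 7 [7y] bond c/1=17/400: DF=(1077243/1000000 − 17/400·(0.958400+0.952800+0.907700+0.902300+0.886300+0.853400))/(1+17/400) = 8107/10000 ≈ 0.810700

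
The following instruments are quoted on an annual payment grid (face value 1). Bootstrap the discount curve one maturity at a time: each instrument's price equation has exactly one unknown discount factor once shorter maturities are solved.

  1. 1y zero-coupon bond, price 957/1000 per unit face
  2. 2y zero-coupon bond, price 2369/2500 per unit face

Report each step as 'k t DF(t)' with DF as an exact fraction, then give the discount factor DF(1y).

1 1 957/1000
2 2 2369/2500
DF(1y) = 957/1000 ≈ 0.957000

step 1 [1y] zero: DF = P = 957/1000 ≈ 0.957000
step 2 [2y] zero: DF = P = 2369/2500 ≈ 0.947600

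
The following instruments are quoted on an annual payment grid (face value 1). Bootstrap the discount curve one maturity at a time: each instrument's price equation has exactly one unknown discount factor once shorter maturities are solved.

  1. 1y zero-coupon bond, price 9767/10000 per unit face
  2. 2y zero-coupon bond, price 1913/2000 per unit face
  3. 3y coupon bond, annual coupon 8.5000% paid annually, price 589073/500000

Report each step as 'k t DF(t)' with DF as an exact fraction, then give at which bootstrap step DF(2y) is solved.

1 1 9767/10000
2 2 1913/2000
3 3 584/625
DF(2y) is solved at step 2

step 1 [1y] zero: DF = P = 9767/10000 ≈ 0.976700
step 2 [2y] zero: DF = P = 1913/2000 ≈ 0.956500
step 3 [3y] bond c/1=17/200: DF=(589073/500000 − 17/200·(0.976700+0.956500))/(1+17/200) = 584/625 ≈ 0.934400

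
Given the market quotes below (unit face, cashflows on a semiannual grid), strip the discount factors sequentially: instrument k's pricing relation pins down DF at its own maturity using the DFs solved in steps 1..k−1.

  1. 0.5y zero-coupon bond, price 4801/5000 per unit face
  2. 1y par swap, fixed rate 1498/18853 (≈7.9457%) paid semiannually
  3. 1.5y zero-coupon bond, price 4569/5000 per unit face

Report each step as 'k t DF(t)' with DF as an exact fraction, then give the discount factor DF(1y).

step 1 [0.5y] zero: DF = P = 4801/5000 ≈ 0.960200
step 2 [1y] swap r/2=749/18853: DF=(1 − 749/18853·(0.960200))/(1+749/18853) = 9251/10000 ≈ 0.925100
step 3 [1.5y] zero: DF = P = 4569/5000 ≈ 0.913800

1 1/2 4801/5000
2 1 9251/10000
3 3/2 4569/5000
DF(1y) = 9251/10000 ≈ 0.925100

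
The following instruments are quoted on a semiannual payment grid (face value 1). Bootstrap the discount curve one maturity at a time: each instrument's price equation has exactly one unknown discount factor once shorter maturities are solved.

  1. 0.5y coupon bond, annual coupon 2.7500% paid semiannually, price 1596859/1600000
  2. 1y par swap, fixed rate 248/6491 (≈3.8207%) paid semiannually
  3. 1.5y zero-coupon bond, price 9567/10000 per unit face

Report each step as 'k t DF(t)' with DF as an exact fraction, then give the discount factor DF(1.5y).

1 1/2 1969/2000
2 1 2407/2500
3 3/2 9567/10000
DF(1.5y) = 9567/10000 ≈ 0.956700

step 1 [0.5y] bond c/2=11/800: DF=(1596859/1600000 − 11/800·(0))/(1+11/800) = 1969/2000 ≈ 0.984500
step 2 [1y] swap r/2=124/6491: DF=(1 − 124/6491·(0.984500))/(1+124/6491) = 2407/2500 ≈ 0.962800
step 3 [1.5y] zero: DF = P = 9567/10000 ≈ 0.956700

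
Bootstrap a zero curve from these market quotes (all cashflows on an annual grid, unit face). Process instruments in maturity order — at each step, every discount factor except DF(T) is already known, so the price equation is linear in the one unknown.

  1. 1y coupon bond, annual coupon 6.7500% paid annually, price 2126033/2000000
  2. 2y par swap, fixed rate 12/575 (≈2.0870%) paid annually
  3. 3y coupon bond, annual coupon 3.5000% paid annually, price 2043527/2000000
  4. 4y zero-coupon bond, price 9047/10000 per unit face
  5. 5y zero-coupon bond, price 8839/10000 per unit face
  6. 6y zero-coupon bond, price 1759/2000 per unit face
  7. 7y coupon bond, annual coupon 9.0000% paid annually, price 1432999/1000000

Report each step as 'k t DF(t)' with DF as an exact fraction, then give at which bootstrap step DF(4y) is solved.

step 1 [1y] bond c/1=27/400: DF=(2126033/2000000 − 27/400·(0))/(1+27/400) = 4979/5000 ≈ 0.995800
step 2 [2y] swap r/1=12/575: DF=(1 − 12/575·(0.995800))/(1+12/575) = 1199/1250 ≈ 0.959200
step 3 [3y] bond c/1=7/200: DF=(2043527/2000000 − 7/200·(0.995800+0.959200))/(1+7/200) = 9211/10000 ≈ 0.921100
step 4 [4y] zero: DF = P = 9047/10000 ≈ 0.904700
step 5 [5y] zero: DF = P = 8839/10000 ≈ 0.883900
step 6 [6y] zero: DF = P = 1759/2000 ≈ 0.879500
step 7 [7y] bond c/1=9/100: DF=(1432999/1000000 − 9/100·(0.995800+0.959200+0.921100+0.904700+0.883900+0.879500))/(1+9/100) = 8569/10000 ≈ 0.856900

1 1 4979/5000
2 2 1199/1250
3 3 9211/10000
4 4 9047/10000
5 5 8839/10000
6 6 1759/2000
7 7 8569/10000
DF(4y) is solved at step 4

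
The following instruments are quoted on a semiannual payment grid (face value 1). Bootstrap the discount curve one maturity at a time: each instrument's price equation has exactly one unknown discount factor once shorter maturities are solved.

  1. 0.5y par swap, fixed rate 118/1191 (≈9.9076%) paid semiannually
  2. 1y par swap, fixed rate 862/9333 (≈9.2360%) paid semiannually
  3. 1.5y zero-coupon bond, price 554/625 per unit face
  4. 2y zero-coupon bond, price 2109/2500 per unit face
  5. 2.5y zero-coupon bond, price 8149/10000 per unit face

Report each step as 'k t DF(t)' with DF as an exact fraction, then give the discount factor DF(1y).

1 1/2 1191/1250
2 1 4569/5000
3 3/2 554/625
4 2 2109/2500
5 5/2 8149/10000
DF(1y) = 4569/5000 ≈ 0.913800

step 1 [0.5y] swap r/2=59/1191: DF=(1 − 59/1191·(0))/(1+59/1191) = 1191/1250 ≈ 0.952800
step 2 [1y] swap r/2=431/9333: DF=(1 − 431/9333·(0.952800))/(1+431/9333) = 4569/5000 ≈ 0.913800
step 3 [1.5y] zero: DF = P = 554/625 ≈ 0.886400
step 4 [2y] zero: DF = P = 2109/2500 ≈ 0.843600
step 5 [2.5y] zero: DF = P = 8149/10000 ≈ 0.814900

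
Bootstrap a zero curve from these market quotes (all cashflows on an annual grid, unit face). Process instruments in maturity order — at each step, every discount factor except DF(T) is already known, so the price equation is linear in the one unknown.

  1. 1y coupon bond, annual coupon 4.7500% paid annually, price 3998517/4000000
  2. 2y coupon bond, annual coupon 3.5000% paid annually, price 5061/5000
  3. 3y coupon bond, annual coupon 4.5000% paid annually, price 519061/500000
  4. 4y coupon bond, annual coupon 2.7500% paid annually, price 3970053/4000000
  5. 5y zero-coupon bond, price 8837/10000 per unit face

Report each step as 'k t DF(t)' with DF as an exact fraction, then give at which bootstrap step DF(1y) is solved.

step 1 [1y] bond c/1=19/400: DF=(3998517/4000000 − 19/400·(0))/(1+19/400) = 9543/10000 ≈ 0.954300
step 2 [2y] bond c/1=7/200: DF=(5061/5000 − 7/200·(0.954300))/(1+7/200) = 9457/10000 ≈ 0.945700
step 3 [3y] bond c/1=9/200: DF=(519061/500000 − 9/200·(0.954300+0.945700))/(1+9/200) = 2279/2500 ≈ 0.911600
step 4 [4y] bond c/1=11/400: DF=(3970053/4000000 − 11/400·(0.954300+0.945700+0.911600))/(1+11/400) = 8907/10000 ≈ 0.890700
step 5 [5y] zero: DF = P = 8837/10000 ≈ 0.883700

1 1 9543/10000
2 2 9457/10000
3 3 2279/2500
4 4 8907/10000
5 5 8837/10000
DF(1y) is solved at step 1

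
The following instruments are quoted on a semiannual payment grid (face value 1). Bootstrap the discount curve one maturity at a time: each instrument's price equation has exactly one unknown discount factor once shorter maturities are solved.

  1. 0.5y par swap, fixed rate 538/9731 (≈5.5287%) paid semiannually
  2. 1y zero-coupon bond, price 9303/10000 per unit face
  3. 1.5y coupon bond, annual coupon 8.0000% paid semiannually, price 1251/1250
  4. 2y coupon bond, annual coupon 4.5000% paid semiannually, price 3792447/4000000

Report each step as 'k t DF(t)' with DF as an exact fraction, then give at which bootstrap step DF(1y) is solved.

1 1/2 9731/10000
2 1 9303/10000
3 3/2 8891/10000
4 2 4329/5000
DF(1y) is solved at step 2

step 1 [0.5y] swap r/2=269/9731: DF=(1 − 269/9731·(0))/(1+269/9731) = 9731/10000 ≈ 0.973100
step 2 [1y] zero: DF = P = 9303/10000 ≈ 0.930300
step 3 [1.5y] bond c/2=1/25: DF=(1251/1250 − 1/25·(0.973100+0.930300))/(1+1/25) = 8891/10000 ≈ 0.889100
step 4 [2y] bond c/2=9/400: DF=(3792447/4000000 − 9/400·(0.973100+0.930300+0.889100))/(1+9/400) = 4329/5000 ≈ 0.865800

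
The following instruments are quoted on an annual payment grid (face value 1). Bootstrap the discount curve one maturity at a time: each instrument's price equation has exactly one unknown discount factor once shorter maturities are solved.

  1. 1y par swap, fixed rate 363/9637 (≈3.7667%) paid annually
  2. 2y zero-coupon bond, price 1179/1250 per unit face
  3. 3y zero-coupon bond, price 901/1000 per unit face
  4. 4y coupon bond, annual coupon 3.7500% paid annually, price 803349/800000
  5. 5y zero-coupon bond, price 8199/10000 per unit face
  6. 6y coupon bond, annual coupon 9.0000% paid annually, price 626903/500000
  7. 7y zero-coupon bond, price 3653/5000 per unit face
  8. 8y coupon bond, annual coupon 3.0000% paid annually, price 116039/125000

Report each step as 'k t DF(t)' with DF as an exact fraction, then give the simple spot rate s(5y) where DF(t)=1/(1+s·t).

1 1 9637/10000
2 2 1179/1250
3 3 901/1000
4 4 1083/1250
5 5 8199/10000
6 6 487/625
7 7 3653/5000
8 8 454/625
s(5y) = (1/(8199/10000) − 1)/(5) = 1801/40995 ≈ 4.3932%

step 1 [1y] swap r/1=363/9637: DF=(1 − 363/9637·(0))/(1+363/9637) = 9637/10000 ≈ 0.963700
step 2 [2y] zero: DF = P = 1179/1250 ≈ 0.943200
step 3 [3y] zero: DF = P = 901/1000 ≈ 0.901000
step 4 [4y] bond c/1=3/80: DF=(803349/800000 − 3/80·(0.963700+0.943200+0.901000))/(1+3/80) = 1083/1250 ≈ 0.866400
step 5 [5y] zero: DF = P = 8199/10000 ≈ 0.819900
step 6 [6y] bond c/1=9/100: DF=(626903/500000 − 9/100·(0.963700+0.943200+0.901000+0.866400+0.819900))/(1+9/100) = 487/625 ≈ 0.779200
step 7 [7y] zero: DF = P = 3653/5000 ≈ 0.730600
step 8 [8y] bond c/1=3/100: DF=(116039/125000 − 3/100·(0.963700+0.943200+0.901000+0.866400+0.819900+0.779200+0.730600))/(1+3/100) = 454/625 ≈ 0.726400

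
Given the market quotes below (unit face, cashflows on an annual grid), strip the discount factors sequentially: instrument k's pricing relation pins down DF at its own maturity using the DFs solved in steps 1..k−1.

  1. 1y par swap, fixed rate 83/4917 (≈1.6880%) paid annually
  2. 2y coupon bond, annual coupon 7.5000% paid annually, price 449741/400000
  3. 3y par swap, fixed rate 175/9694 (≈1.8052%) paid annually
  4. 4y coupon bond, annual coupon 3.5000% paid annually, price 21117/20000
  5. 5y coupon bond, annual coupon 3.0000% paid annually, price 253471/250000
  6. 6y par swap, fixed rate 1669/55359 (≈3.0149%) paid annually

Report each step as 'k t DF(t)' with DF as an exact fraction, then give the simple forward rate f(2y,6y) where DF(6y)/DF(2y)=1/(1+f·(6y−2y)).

step 1 [1y] swap r/1=83/4917: DF=(1 − 83/4917·(0))/(1+83/4917) = 4917/5000 ≈ 0.983400
step 2 [2y] bond c/1=3/40: DF=(449741/400000 − 3/40·(0.983400))/(1+3/40) = 9773/10000 ≈ 0.977300
step 3 [3y] swap r/1=175/9694: DF=(1 − 175/9694·(0.983400+0.977300))/(1+175/9694) = 379/400 ≈ 0.947500
step 4 [4y] bond c/1=7/200: DF=(21117/20000 − 7/200·(0.983400+0.977300+0.947500))/(1+7/200) = 4609/5000 ≈ 0.921800
step 5 [5y] bond c/1=3/100: DF=(253471/250000 − 3/100·(0.983400+0.977300+0.947500+0.921800))/(1+3/100) = 1091/1250 ≈ 0.872800
step 6 [6y] swap r/1=1669/55359: DF=(1 − 1669/55359·(0.983400+0.977300+0.947500+0.921800+0.872800))/(1+1669/55359) = 8331/10000 ≈ 0.833100

1 1 4917/5000
2 2 9773/10000
3 3 379/400
4 4 4609/5000
5 5 1091/1250
6 6 8331/10000
f(2y,6y) = ((9773/10000)/(8331/10000) − 1)/(4) = 721/16662 ≈ 4.3272%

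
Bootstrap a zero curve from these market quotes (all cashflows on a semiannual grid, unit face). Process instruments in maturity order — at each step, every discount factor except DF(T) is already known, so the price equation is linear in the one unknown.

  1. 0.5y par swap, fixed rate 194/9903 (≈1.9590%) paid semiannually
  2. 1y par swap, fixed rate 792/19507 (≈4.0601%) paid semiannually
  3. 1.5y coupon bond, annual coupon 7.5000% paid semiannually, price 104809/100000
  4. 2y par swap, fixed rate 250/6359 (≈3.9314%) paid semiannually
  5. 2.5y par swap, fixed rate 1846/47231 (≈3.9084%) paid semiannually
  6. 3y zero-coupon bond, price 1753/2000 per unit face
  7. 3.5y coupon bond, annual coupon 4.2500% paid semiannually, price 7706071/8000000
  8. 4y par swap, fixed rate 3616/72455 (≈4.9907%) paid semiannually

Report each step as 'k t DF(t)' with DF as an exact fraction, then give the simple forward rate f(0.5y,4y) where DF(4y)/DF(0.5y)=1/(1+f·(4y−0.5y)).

1 1/2 9903/10000
2 1 2401/2500
3 3/2 9397/10000
4 2 37/40
5 5/2 9077/10000
6 3 1753/2000
7 7/2 8267/10000
8 4 512/625
f(0.5y,4y) = ((9903/10000)/(512/625) − 1)/(7/2) = 1711/28672 ≈ 5.9675%

step 1 [0.5y] swap r/2=97/9903: DF=(1 − 97/9903·(0))/(1+97/9903) = 9903/10000 ≈ 0.990300
step 2 [1y] swap r/2=396/19507: DF=(1 − 396/19507·(0.990300))/(1+396/19507) = 2401/2500 ≈ 0.960400
step 3 [1.5y] bond c/2=3/80: DF=(104809/100000 − 3/80·(0.990300+0.960400))/(1+3/80) = 9397/10000 ≈ 0.939700
step 4 [2y] swap r/2=125/6359: DF=(1 − 125/6359·(0.990300+0.960400+0.939700))/(1+125/6359) = 37/40 ≈ 0.925000
step 5 [2.5y] swap r/2=923/47231: DF=(1 − 923/47231·(0.990300+0.960400+0.939700+0.925000))/(1+923/47231) = 9077/10000 ≈ 0.907700
step 6 [3y] zero: DF = P = 1753/2000 ≈ 0.876500
step 7 [3.5y] bond c/2=17/800: DF=(7706071/8000000 − 17/800·(0.990300+0.960400+0.939700+0.925000+0.907700+0.876500))/(1+17/800) = 8267/10000 ≈ 0.826700
step 8 [4y] swap r/2=1808/72455: DF=(1 − 1808/72455·(0.990300+0.960400+0.939700+0.925000+0.907700+0.876500+0.826700))/(1+1808/72455) = 512/625 ≈ 0.819200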